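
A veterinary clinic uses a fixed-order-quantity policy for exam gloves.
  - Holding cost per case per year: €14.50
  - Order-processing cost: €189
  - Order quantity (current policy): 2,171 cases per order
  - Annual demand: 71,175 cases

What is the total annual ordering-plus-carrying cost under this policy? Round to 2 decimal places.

Ordering: D/Q × S = 71,175/2,171 × €189 = €6,196.26
Holding:  Q/2 × H = 2,171/2 × €14.5 = €15,739.75
Total = €6,196.26 + €15,739.75 = €21,936.01

€21,936.01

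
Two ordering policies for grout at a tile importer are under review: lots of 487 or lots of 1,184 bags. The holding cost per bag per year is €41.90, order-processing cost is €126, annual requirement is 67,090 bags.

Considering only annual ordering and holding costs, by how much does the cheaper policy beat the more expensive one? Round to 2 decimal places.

For each Q, cost = (D/Q)·S + (Q/2)·H.
TC(487) = (67,090/487)×126 + (487/2)×41.9 = €27,560.64
TC(1,184) = (67,090/1,184)×126 + (1,184/2)×41.9 = €31,944.45
|ΔTC| = |€27,560.64 − €31,944.45| = €4,383.81

€4,383.81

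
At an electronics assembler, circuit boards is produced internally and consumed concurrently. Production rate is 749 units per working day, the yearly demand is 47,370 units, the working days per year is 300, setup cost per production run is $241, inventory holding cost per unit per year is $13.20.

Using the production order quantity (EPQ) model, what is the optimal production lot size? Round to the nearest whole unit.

1,480 units

d = 47,370/300 = 157.9000 units/day;  effective holding cost H(1 − d/p) = 13.2·(1 − 157.9000/749) = 10.41725
Q* = √(2DS / H_eff) = √(2·47,370·241 / 10.41725) ≈ 1,480.47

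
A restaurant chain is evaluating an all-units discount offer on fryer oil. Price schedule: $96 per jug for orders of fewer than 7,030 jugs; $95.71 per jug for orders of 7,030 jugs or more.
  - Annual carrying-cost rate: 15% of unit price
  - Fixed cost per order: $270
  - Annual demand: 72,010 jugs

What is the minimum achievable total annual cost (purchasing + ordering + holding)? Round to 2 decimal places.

$6,936,623.26

H₁ = 15%×$96 = $14.4000;  H₂ = 15%×$95.71 = $14.3565
EOQ₁ = √(2×72,010×270/14.4000) = 1,643.28  (< 7,030, feasible at tier 1)
EOQ₂ = √(2×72,010×270/14.3565) = 1,645.77  (< 7,030 → use Q = 7,030 at tier-2 price)
TC(tier 1 (EOQ₁), Q≈1,643.3) = $6,936,623.26
TC(tier 2, Q≈7,030.0) = $6,945,305.87
Minimum at tier 1 (EOQ₁): $6,936,623.26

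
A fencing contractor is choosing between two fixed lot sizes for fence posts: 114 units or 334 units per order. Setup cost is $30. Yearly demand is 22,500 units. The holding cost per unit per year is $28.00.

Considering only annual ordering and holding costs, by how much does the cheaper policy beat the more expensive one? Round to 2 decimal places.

$820.09

TC(Q) = (D/Q)S + (Q/2)H
TC(114) = (22,500/114)×30 + (114/2)×28 = $7,517.05
TC(334) = (22,500/334)×30 + (334/2)×28 = $6,696.96
|ΔTC| = |$7,517.05 − $6,696.96| = $820.09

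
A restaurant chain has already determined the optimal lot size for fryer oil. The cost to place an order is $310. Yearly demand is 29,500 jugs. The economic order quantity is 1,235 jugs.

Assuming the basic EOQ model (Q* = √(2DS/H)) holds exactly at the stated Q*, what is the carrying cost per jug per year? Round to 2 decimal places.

From Q* = √(2DS/H) ⇒ Q*² = 2DS/H.
H = 2DS / Q² = 2 × 29,500 × 310 / 1,235² = 11.9917

$11.99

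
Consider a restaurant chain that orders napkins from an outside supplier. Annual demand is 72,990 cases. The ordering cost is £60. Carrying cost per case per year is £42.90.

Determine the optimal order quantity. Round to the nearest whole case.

2DS/H = 2·72,990·60/42.9 = 204,167.83
EOQ = √204,167.83 ≈ 451.85

452 cases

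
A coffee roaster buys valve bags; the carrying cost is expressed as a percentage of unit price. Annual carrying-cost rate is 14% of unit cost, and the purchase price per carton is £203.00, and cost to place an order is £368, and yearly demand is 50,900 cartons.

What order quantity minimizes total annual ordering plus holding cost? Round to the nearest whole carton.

1,148 cartons

Holding cost per carton per year: H = 14% × £203 = £28.4200
Optimal lot size Q* = (2 × 50,900 × £368 / £28.42)^½ ≈ 1,148.12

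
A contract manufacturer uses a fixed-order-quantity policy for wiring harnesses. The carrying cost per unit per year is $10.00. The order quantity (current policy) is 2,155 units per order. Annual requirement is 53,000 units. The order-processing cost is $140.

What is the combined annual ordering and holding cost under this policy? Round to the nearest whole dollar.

Annual ordering cost = (D/Q)·S = (53,000/2,155) × 140 = $3,443.16
Annual holding cost  = (Q/2)·H = (2,155/2) × 10 = $10,775.00
Total = $3,443.16 + $10,775.00 = $14,218.16

$14,218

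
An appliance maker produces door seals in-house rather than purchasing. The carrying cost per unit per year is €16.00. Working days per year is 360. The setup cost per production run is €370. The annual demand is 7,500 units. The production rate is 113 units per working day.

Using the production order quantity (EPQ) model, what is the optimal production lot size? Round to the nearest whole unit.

652 units

Daily demand d = 7,500/360 = 20.833; p = 113; 1 − d/p = 0.81563
EPQ = √(2DS / (H(1 − d/p)))
    = √(2 × 7,500 × 370 / (16 × 0.81563)) ≈ 652.14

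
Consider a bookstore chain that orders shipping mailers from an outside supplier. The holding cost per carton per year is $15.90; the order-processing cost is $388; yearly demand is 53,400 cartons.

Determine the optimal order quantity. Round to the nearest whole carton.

1,614 cartons

EOQ = √(2DS/H) = √(2 × 53,400 × 388 / 15.9)
    = √(2,606,188.68) ≈ 1,614.37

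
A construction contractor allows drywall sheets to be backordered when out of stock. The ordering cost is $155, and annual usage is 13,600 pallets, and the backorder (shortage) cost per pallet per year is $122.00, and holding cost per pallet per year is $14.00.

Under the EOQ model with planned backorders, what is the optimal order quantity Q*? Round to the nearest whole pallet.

Q* = √(2DS/H) · √((H + b)/b)
   = √(2 × 13,600 × 155 / 14) · √((14 + 122) / 122)
   = 548.765 × 1.0558 ≈ 579.40

579 pallets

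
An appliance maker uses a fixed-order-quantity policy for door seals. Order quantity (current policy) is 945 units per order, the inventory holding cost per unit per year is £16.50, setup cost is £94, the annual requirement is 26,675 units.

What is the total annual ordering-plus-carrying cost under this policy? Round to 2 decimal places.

Ordering: D/Q × S = 26,675/945 × £94 = £2,653.39
Holding:  Q/2 × H = 945/2 × £16.5 = £7,796.25
Total = £2,653.39 + £7,796.25 = £10,449.64

£10,449.64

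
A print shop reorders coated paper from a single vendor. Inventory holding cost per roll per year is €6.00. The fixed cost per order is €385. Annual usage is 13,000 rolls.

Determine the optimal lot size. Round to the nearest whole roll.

1,292 rolls

2DS/H = 2·13,000·385/6 = 1,668,333.33
EOQ = √1,668,333.33 ≈ 1,291.64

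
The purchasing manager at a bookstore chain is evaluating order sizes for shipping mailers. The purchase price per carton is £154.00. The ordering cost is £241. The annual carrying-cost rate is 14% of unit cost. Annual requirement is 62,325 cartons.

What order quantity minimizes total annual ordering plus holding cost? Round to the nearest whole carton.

1,180 cartons

Carrying cost H = £154 × 14% = £21.5600/carton/yr
Q* = √(2·D·S / H) = √(2·62,325·241 / 21.56) = √1,393,351.1 ≈ 1,180.40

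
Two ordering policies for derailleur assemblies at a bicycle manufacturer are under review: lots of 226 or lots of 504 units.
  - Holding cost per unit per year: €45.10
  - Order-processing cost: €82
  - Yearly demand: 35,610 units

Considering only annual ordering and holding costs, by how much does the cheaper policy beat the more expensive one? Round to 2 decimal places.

€857.85

For each Q, cost = (D/Q)·S + (Q/2)·H.
TC(226) = (35,610/226)×82 + (226/2)×45.1 = €18,016.74
TC(504) = (35,610/504)×82 + (504/2)×45.1 = €17,158.89
Lots of 504 are cheaper by €857.85.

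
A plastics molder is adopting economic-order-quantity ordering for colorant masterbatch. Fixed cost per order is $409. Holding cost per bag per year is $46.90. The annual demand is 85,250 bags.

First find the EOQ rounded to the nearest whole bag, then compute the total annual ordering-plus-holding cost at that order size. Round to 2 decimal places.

2DS/H = 2·85,250·409/46.9 = 1,486,876.33
EOQ = √1,486,876.33 ≈ 1,219.38 → Q = 1,219 bags
Ordering: D/Q × S = 85,250/1,219 × $409 = $28,603.16
Holding:  Q/2 × H = 1,219/2 × $46.9 = $28,585.55
Total = $28,603.16 + $28,585.55 = $57,188.71

$57,188.71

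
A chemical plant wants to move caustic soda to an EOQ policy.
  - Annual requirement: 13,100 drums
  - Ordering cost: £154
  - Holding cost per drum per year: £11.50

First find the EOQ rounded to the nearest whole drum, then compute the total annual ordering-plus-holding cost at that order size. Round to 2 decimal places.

EOQ = √(2DS/H) = √(2 × 13,100 × 154 / 11.5)
    = √(350,852.17) ≈ 592.33 → Q = 592 drums
Ordering: D/Q × S = 13,100/592 × £154 = £3,407.77
Holding:  Q/2 × H = 592/2 × £11.5 = £3,404.00
Total = £3,407.77 + £3,404.00 = £6,811.77

£6,811.77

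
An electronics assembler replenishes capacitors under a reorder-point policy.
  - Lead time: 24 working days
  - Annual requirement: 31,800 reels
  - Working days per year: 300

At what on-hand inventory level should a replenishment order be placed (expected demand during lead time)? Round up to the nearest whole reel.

Daily demand d = 31,800 / 300 = 106.000 reels/day
Demand during lead time = 106.000 × 24 = 2,544.00
Reorder point = 2,544.00 → round up

2,544 reels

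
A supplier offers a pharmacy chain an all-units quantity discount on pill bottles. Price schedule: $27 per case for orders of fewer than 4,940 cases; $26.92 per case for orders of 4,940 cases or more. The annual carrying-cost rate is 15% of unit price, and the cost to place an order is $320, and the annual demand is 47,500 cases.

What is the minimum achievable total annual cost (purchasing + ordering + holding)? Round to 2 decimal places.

$1,291,750.78

H₁ = 15%×$27 = $4.0500;  H₂ = 15%×$26.92 = $4.0380
EOQ₁ = √(2×47,500×320/4.0500) = 2,739.74  (< 4,940, feasible at tier 1)
EOQ₂ = √(2×47,500×320/4.0380) = 2,743.81  (< 4,940 → use Q = 4,940 at tier-2 price)
TC(tier 1 (EOQ₁), Q≈2,739.7) = $1,293,595.95
TC(tier 2, Q≈4,940.0) = $1,291,750.78
Minimum at tier 2: $1,291,750.78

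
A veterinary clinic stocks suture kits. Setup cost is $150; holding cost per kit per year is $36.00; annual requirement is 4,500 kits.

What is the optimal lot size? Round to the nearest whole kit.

2DS/H = 2·4,500·150/36 = 37,500.00
EOQ = √37,500.00 ≈ 193.65

194 kits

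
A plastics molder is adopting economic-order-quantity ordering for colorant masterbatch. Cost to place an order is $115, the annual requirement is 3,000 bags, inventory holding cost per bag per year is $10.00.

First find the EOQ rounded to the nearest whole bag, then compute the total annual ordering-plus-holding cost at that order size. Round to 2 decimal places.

$2,626.79

EOQ = √(2DS/H) = √(2 × 3,000 × 115 / 10)
    = √(69,000.00) ≈ 262.68 → Q = 263 bags
Orders/yr = 3,000/263 = 11.407; ordering cost = 11.407 × $115 = $1,311.79
Average inventory = 263/2 = 131.5; holding cost = 131.5 × $10 = $1,315.00
Total = $1,311.79 + $1,315.00 = $2,626.79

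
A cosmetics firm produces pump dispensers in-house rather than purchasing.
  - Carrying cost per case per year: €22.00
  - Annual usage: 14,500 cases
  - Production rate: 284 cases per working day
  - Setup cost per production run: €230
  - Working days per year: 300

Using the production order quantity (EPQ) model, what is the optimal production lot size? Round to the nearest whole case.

604 cases

Daily demand d = 14,500/300 = 48.333; p = 284; 1 − d/p = 0.82981
EPQ = √(2DS / (H(1 − d/p)))
    = √(2 × 14,500 × 230 / (22 × 0.82981)) ≈ 604.45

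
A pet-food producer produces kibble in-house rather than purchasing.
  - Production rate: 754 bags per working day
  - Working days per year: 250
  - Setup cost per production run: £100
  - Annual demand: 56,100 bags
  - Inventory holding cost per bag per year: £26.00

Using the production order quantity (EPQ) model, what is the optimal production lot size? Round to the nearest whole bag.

d = 56,100/250 = 224.4000 bags/day;  effective holding cost H(1 − d/p) = 26·(1 − 224.4000/754) = 18.26207
Q* = √(2DS / H_eff) = √(2·56,100·100 / 18.26207) ≈ 783.83

784 bags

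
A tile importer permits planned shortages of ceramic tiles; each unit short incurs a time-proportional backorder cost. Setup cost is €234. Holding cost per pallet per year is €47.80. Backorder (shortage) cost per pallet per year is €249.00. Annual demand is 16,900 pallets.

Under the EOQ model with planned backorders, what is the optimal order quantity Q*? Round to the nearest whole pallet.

444 pallets

Basic EOQ = √(2·16,900·234/47.8) = 406.773
Backorder adjustment √((H+b)/b) = √((47.8+249)/249) = 1.0918
Q* = 406.773 × 1.0918 ≈ 444.10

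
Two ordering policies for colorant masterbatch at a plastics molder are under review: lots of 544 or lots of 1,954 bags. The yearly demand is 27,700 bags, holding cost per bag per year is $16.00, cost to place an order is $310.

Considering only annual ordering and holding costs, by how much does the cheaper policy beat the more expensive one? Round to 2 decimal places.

$110.35

Annual cost at Q: ordering D·S/Q plus holding Q·H/2.
TC(544) = (27,700/544)×310 + (544/2)×16 = $20,136.93
TC(1,954) = (27,700/1,954)×310 + (1,954/2)×16 = $20,026.58
Lots of 1,954 are cheaper by $110.35.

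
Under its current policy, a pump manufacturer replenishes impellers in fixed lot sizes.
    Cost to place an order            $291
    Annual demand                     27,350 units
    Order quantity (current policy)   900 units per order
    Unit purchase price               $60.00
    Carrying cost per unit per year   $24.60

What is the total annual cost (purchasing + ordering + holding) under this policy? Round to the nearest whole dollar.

Orders/yr = 27,350/900 = 30.389; ordering cost = 30.389 × $291 = $8,843.17
Average inventory = 900/2 = 450; holding cost = 450 × $24.6 = $11,070.00
Purchase cost = D·C = 27,350 × 60 = $1,641,000.00
Total = $8,843.17 + $11,070.00 + $1,641,000.00 = $1,660,913.17

$1,660,913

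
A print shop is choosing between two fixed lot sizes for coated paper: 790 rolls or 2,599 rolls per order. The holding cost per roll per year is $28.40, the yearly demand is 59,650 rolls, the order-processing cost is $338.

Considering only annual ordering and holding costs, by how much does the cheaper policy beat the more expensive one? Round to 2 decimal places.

$7,924.14

Annual cost at Q: ordering D·S/Q plus holding Q·H/2.
TC(790) = (59,650/790)×338 + (790/2)×28.4 = $36,739.14
TC(2,599) = (59,650/2,599)×338 + (2,599/2)×28.4 = $44,663.28
|ΔTC| = |$36,739.14 − $44,663.28| = $7,924.14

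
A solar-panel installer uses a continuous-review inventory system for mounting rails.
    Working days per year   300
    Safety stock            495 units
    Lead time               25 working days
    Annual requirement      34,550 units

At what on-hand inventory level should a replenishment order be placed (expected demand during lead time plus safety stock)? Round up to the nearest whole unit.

Daily demand d = 34,550 / 300 = 115.167 units/day
Demand during lead time = 115.167 × 25 = 2,879.17
Reorder point = 2,879.17 + 495 = 3,374.17 → round up

3,375 units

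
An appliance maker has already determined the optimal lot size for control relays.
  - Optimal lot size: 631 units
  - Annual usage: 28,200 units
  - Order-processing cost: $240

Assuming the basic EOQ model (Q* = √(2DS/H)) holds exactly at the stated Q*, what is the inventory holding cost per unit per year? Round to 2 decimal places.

$34.00

From Q* = √(2DS/H) ⇒ Q*² = 2DS/H.
H = 2DS / Q² = 2 × 28,200 × 240 / 631² = 33.9963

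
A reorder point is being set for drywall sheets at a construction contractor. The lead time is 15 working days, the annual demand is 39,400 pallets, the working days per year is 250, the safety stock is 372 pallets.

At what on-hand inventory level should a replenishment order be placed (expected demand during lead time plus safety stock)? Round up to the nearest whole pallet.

2,736 pallets

Daily demand d = 39,400 / 250 = 157.600 pallets/day
Demand during lead time = 157.600 × 15 = 2,364.00
Reorder point = 2,364.00 + 372 = 2,736.00 → round up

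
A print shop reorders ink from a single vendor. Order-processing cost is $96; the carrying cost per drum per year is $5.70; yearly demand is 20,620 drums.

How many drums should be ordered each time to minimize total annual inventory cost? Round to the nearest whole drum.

Q* = √(2·D·S / H) = √(2·20,620·96 / 5.7) = √694,568.4 ≈ 833.41

833 drums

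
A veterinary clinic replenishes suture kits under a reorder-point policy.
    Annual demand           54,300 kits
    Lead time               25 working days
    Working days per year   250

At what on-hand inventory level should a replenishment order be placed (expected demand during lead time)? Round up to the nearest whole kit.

Daily demand d = 54,300 / 250 = 217.200 kits/day
Demand during lead time = 217.200 × 25 = 5,430.00
Reorder point = 5,430.00 → round up

5,430 kits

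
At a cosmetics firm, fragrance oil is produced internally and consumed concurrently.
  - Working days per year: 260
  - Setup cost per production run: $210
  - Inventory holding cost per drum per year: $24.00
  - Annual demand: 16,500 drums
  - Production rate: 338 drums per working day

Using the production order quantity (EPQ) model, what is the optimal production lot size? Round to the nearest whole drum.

596 drums

Daily demand d = 16,500/260 = 63.462; p = 338; 1 − d/p = 0.81224
EPQ = √(2DS / (H(1 − d/p)))
    = √(2 × 16,500 × 210 / (24 × 0.81224)) ≈ 596.24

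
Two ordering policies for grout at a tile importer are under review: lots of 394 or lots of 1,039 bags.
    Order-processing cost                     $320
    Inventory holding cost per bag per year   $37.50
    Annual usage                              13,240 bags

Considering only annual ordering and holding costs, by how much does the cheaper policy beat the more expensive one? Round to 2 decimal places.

$5,418.22

For each Q, cost = (D/Q)·S + (Q/2)·H.
TC(394) = (13,240/394)×320 + (394/2)×37.5 = $18,140.80
TC(1,039) = (13,240/1,039)×320 + (1,039/2)×37.5 = $23,559.02
Cheaper: Q = 394.  Difference = $5,418.22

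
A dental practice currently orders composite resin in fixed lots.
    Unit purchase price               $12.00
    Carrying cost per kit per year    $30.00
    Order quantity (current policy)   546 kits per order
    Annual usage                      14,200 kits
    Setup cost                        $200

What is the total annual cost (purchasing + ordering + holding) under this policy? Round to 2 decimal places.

Orders/yr = 14,200/546 = 26.007; ordering cost = 26.007 × $200 = $5,201.47
Average inventory = 546/2 = 273; holding cost = 273 × $30 = $8,190.00
Purchase cost = D·C = 14,200 × 12 = $170,400.00
Total = $5,201.47 + $8,190.00 + $170,400.00 = $183,791.47

$183,791.47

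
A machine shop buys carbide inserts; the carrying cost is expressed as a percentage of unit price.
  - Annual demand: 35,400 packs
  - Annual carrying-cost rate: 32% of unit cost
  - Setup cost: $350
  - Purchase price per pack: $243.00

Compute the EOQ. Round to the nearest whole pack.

H = i·C = 0.32 × $243 = $77.7600 per pack-year
Optimal lot size Q* = (2 × 35,400 × $350 / $77.76)^½ ≈ 564.51

565 packs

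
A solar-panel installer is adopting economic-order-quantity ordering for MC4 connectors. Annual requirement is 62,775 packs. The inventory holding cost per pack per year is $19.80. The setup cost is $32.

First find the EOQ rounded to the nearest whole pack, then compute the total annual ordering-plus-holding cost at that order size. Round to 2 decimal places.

EOQ = √(2DS/H) = √(2 × 62,775 × 32 / 19.8)
    = √(202,909.09) ≈ 450.45 → Q = 450 packs
Ordering: D/Q × S = 62,775/450 × $32 = $4,464.00
Holding:  Q/2 × H = 450/2 × $19.8 = $4,455.00
Total = $4,464.00 + $4,455.00 = $8,919.00

$8,919.00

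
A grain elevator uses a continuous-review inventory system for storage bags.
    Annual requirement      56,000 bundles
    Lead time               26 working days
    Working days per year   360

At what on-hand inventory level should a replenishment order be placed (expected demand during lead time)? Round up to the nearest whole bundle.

Daily demand d = 56,000 / 360 = 155.556 bundles/day
Demand during lead time = 155.556 × 26 = 4,044.44
Reorder point = 4,044.44 → round up

4,045 bundles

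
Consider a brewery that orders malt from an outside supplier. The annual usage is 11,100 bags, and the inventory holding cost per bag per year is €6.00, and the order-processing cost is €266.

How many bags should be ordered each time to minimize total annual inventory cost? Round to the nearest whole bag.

992 bags

EOQ = √(2DS/H) = √(2 × 11,100 × 266 / 6)
    = √(984,200.00) ≈ 992.07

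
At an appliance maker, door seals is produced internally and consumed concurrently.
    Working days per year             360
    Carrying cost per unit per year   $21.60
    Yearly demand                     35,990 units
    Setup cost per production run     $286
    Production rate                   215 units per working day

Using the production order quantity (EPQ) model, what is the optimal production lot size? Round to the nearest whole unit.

1,335 units

d = 35,990/360 = 99.9722 units/day;  effective holding cost H(1 − d/p) = 21.6·(1 − 99.9722/215) = 11.55628
Q* = √(2DS / H_eff) = √(2·35,990·286 / 11.55628) ≈ 1,334.69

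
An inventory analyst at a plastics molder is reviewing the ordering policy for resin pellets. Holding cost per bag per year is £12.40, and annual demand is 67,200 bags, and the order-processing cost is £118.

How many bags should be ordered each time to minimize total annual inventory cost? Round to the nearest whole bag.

Q* = √(2·D·S / H) = √(2·67,200·118 / 12.4) = √1,278,967.7 ≈ 1,130.91

1,131 bags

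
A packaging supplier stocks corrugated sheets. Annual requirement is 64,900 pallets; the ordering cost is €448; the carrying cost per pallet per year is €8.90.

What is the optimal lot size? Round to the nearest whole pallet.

2,556 pallets

EOQ = √(2DS/H) = √(2 × 64,900 × 448 / 8.9)
    = √(6,533,752.81) ≈ 2,556.12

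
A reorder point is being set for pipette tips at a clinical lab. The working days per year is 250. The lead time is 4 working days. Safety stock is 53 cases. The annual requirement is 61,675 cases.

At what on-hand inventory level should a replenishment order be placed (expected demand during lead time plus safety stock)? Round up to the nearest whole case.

Daily demand d = 61,675 / 250 = 246.700 cases/day
Demand during lead time = 246.700 × 4 = 986.80
Reorder point = 986.80 + 53 = 1,039.80 → round up

1,040 cases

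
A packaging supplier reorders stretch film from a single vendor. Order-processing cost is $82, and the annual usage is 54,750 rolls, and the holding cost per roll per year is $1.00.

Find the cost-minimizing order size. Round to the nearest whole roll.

EOQ = √(2DS/H) = √(2 × 54,750 × 82 / 1)
    = √(8,979,000.00) ≈ 2,996.50

2,996 rolls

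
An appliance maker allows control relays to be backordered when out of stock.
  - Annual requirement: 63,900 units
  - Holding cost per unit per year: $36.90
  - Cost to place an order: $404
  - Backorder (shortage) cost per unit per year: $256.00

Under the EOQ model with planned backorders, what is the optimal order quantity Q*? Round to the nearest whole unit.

Q* = √(2DS/H) · √((H + b)/b)
   = √(2 × 63,900 × 404 / 36.9) · √((36.9 + 256) / 256)
   = 1,182.886 × 1.0696 ≈ 1,265.27

1,265 units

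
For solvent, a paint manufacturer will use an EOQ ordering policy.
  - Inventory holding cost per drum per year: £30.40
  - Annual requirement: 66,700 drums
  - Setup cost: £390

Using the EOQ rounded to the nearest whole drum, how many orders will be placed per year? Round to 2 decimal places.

50.99 orders per year

Q* = √(2·D·S / H) = √(2·66,700·390 / 30.4) = √1,711,381.6 ≈ 1,308.20 → Q = 1,308
Orders per year = D/Q = 66,700 / 1,308 = 50.994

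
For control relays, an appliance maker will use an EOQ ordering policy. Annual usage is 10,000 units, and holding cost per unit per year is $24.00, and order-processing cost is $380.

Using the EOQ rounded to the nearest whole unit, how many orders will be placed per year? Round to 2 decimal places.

Optimal lot size Q* = (2 × 10,000 × $380 / $24)^½ ≈ 562.73 → Q = 563
Orders per year = D/Q = 10,000 / 563 = 17.762

17.76 orders per year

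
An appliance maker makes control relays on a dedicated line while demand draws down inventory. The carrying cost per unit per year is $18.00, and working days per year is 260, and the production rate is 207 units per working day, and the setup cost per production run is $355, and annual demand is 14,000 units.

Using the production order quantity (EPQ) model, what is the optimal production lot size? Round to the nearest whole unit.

Daily demand d = 14,000/260 = 53.846; p = 207; 1 − d/p = 0.73987
EPQ = √(2DS / (H(1 − d/p)))
    = √(2 × 14,000 × 355 / (18 × 0.73987)) ≈ 863.93

864 units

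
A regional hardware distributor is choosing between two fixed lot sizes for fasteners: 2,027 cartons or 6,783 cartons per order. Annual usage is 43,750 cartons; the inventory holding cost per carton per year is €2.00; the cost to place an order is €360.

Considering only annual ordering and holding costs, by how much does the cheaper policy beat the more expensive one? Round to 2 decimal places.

Annual cost at Q: ordering D·S/Q plus holding Q·H/2.
TC(2,027) = (43,750/2,027)×360 + (2,027/2)×2 = €9,797.10
TC(6,783) = (43,750/6,783)×360 + (6,783/2)×2 = €9,104.98
Cheaper: Q = 6,783.  Difference = €692.12

€692.12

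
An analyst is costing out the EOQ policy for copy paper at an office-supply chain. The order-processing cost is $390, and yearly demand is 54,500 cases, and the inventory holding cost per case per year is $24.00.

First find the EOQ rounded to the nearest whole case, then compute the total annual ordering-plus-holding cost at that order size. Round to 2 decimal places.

Optimal lot size Q* = (2 × 54,500 × $390 / $24)^½ ≈ 1,330.88 → Q = 1,331 cases
Orders/yr = 54,500/1,331 = 40.947; ordering cost = 40.947 × $390 = $15,969.20
Average inventory = 1,331/2 = 665.5; holding cost = 665.5 × $24 = $15,972.00
Total = $15,969.20 + $15,972.00 = $31,941.20

$31,941.20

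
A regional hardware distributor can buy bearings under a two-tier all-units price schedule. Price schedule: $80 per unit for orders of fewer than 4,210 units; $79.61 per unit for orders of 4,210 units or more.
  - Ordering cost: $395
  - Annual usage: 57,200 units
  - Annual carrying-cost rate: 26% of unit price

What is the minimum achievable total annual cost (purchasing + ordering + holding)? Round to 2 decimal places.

H₁ = 26%×$80 = $20.8000;  H₂ = 26%×$79.61 = $20.6986
EOQ₁ = √(2×57,200×395/20.8000) = 1,473.94  (< 4,210, feasible at tier 1)
EOQ₂ = √(2×57,200×395/20.6986) = 1,477.55  (< 4,210 → use Q = 4,210 at tier-2 price)
TC(tier 1 (EOQ₁), Q≈1,473.9) = $4,606,657.96
TC(tier 2, Q≈4,210.0) = $4,602,629.30
Minimum at tier 2: $4,602,629.30

$4,602,629.30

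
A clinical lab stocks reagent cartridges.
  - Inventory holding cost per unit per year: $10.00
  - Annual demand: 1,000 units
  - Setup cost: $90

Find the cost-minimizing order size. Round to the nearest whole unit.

Optimal lot size Q* = (2 × 1,000 × $90 / $10)^½ ≈ 134.16

134 units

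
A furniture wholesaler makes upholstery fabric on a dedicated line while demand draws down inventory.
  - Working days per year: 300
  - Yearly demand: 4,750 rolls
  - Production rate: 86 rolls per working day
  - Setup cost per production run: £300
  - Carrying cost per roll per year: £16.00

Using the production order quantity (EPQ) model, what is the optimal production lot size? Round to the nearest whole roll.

d = 4,750/300 = 15.8333 rolls/day;  effective holding cost H(1 − d/p) = 16·(1 − 15.8333/86) = 13.05426
Q* = √(2DS / H_eff) = √(2·4,750·300 / 13.05426) ≈ 467.25

467 rolls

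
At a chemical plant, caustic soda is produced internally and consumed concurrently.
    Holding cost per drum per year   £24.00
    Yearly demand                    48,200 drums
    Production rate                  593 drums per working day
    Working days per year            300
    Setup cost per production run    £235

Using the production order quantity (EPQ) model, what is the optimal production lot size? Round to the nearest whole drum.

d = 48,200/300 = 160.6667 drums/day;  effective holding cost H(1 − d/p) = 24·(1 − 160.6667/593) = 17.49747
Q* = √(2DS / H_eff) = √(2·48,200·235 / 17.49747) ≈ 1,137.85

1,138 drums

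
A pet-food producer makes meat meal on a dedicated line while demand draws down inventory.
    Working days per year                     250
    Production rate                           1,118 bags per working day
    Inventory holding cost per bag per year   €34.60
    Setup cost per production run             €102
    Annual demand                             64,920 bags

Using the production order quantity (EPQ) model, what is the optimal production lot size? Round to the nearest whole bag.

706 bags

Daily demand d = 64,920/250 = 259.680; p = 1118; 1 − d/p = 0.76773
EPQ = √(2DS / (H(1 − d/p)))
    = √(2 × 64,920 × 102 / (34.6 × 0.76773)) ≈ 706.09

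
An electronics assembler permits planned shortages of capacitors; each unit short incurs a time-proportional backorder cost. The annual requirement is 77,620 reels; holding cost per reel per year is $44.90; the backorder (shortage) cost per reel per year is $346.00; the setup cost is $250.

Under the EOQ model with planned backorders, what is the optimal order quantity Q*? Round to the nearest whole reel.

988 reels

Basic EOQ = √(2·77,620·250/44.9) = 929.712
Backorder adjustment √((H+b)/b) = √((44.9+346)/346) = 1.0629
Q* = 929.712 × 1.0629 ≈ 988.20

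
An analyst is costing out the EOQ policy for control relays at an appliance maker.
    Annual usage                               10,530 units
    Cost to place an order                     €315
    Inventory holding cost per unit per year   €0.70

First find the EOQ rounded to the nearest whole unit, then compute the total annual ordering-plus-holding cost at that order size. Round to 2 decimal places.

Q* = √(2·D·S / H) = √(2·10,530·315 / 0.7) = √9,477,000.0 ≈ 3,078.47 → Q = 3,078 units
Orders/yr = 10,530/3,078 = 3.421; ordering cost = 3.421 × €315 = €1,077.63
Average inventory = 3,078/2 = 1539; holding cost = 1539 × €0.7 = €1,077.30
Total = €1,077.63 + €1,077.30 = €2,154.93

€2,154.93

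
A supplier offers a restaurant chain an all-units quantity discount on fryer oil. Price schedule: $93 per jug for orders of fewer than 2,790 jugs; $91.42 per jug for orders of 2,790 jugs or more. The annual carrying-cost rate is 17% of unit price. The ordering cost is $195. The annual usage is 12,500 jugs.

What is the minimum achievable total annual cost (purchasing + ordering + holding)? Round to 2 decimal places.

$1,165,303.91

H₁ = 17%×$93 = $15.8100;  H₂ = 17%×$91.42 = $15.5414
EOQ₁ = √(2×12,500×195/15.8100) = 555.29  (< 2,790, feasible at tier 1)
EOQ₂ = √(2×12,500×195/15.5414) = 560.07  (< 2,790 → use Q = 2,790 at tier-2 price)
TC(tier 1 (EOQ₁), Q≈555.3) = $1,171,279.17
TC(tier 2, Q≈2,790.0) = $1,165,303.91
Minimum at tier 2: $1,165,303.91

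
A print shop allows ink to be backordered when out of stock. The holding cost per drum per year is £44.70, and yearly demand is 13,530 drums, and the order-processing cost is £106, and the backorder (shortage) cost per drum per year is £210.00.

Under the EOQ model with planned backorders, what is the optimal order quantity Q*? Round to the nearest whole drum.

279 drums

Q* = √(2DS/H) · √((H + b)/b)
   = √(2 × 13,530 × 106 / 44.7) · √((44.7 + 210) / 210)
   = 253.316 × 1.1013 ≈ 278.98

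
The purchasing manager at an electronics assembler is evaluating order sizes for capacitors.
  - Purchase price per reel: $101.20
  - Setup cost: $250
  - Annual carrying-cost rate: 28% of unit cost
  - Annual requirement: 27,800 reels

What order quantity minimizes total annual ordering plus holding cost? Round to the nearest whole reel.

Carrying cost H = $101.2 × 28% = $28.3360/reel/yr
2DS/H = 2·27,800·250/28.336 = 490,542.07
EOQ = √490,542.07 ≈ 700.39

700 reels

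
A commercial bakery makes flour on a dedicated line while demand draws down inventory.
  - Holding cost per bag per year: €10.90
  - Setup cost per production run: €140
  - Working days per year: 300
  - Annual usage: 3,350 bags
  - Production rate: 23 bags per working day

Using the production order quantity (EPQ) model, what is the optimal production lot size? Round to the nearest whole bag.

409 bags

d = 3,350/300 = 11.1667 bags/day;  effective holding cost H(1 − d/p) = 10.9·(1 − 11.1667/23) = 5.60797
Q* = √(2DS / H_eff) = √(2·3,350·140 / 5.60797) ≈ 408.98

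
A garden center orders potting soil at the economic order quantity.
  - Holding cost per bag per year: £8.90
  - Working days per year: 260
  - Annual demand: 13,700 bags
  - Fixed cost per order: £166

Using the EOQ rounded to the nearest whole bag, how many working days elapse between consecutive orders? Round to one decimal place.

13.6 days

EOQ = √(2DS/H) = √(2 × 13,700 × 166 / 8.9)
    = √(511,056.18) ≈ 714.88 → Q = 715 bags
Cycle time = (working days × Q)/D = (260 × 715) / 13,700 = 13.569 days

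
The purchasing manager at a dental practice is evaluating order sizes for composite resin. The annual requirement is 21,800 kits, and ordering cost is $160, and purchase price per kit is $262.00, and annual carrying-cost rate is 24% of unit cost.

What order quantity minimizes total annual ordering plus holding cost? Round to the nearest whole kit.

333 kits

Holding cost per kit per year: H = 24% × $262 = $62.8800
2DS/H = 2·21,800·160/62.88 = 110,941.48
EOQ = √110,941.48 ≈ 333.08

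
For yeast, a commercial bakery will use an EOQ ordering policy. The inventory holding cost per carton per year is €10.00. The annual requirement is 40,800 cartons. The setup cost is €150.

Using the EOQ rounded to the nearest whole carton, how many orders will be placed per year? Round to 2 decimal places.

Q* = √(2·D·S / H) = √(2·40,800·150 / 10) = √1,224,000.0 ≈ 1,106.35 → Q = 1,106
Orders per year = D/Q = 40,800 / 1,106 = 36.890

36.89 orders per year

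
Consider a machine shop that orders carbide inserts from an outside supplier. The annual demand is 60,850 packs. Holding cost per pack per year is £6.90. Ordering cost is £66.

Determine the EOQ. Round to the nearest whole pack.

1,079 packs

2DS/H = 2·60,850·66/6.9 = 1,164,086.96
EOQ = √1,164,086.96 ≈ 1,078.93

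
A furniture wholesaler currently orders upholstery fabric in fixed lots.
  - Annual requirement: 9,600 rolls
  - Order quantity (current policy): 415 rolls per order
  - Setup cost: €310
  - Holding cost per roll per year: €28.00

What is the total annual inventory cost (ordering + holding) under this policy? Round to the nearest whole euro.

€12,981

Annual ordering cost = (D/Q)·S = (9,600/415) × 310 = €7,171.08
Annual holding cost  = (Q/2)·H = (415/2) × 28 = €5,810.00
Total = €7,171.08 + €5,810.00 = €12,981.08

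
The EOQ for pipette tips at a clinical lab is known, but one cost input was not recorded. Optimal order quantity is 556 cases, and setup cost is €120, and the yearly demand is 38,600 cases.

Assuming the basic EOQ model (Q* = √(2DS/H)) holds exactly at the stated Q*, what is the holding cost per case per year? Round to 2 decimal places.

From Q* = √(2DS/H) ⇒ Q*² = 2DS/H.
H = 2DS / Q² = 2 × 38,600 × 120 / 556² = 29.9674

€29.97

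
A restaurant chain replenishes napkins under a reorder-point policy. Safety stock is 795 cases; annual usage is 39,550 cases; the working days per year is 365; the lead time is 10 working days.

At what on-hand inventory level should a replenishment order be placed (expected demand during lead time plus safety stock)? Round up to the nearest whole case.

1,879 cases

Daily demand d = 39,550 / 365 = 108.356 cases/day
Demand during lead time = 108.356 × 10 = 1,083.56
Reorder point = 1,083.56 + 795 = 1,878.56 → round up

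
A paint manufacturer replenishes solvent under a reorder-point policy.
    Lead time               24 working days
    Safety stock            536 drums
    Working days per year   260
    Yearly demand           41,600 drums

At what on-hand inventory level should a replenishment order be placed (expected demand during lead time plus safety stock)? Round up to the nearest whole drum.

4,376 drums

Daily demand d = 41,600 / 260 = 160.000 drums/day
Demand during lead time = 160.000 × 24 = 3,840.00
Reorder point = 3,840.00 + 536 = 4,376.00 → round up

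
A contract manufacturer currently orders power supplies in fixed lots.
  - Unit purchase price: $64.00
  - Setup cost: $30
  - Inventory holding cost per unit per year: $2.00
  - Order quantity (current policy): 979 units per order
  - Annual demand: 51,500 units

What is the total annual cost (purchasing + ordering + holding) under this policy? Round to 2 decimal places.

$3,298,557.14

Annual ordering cost = (D/Q)·S = (51,500/979) × 30 = $1,578.14
Annual holding cost  = (Q/2)·H = (979/2) × 2 = $979.00
Purchase cost = D·C = 51,500 × 64 = $3,296,000.00
Total = $1,578.14 + $979.00 + $3,296,000.00 = $3,298,557.14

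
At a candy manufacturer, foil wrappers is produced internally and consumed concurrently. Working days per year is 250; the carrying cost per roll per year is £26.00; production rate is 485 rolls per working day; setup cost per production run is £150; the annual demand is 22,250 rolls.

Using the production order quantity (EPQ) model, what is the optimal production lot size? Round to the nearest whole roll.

d = 22,250/250 = 89.0000 rolls/day;  effective holding cost H(1 − d/p) = 26·(1 − 89.0000/485) = 21.22887
Q* = √(2DS / H_eff) = √(2·22,250·150 / 21.22887) ≈ 560.74

561 rolls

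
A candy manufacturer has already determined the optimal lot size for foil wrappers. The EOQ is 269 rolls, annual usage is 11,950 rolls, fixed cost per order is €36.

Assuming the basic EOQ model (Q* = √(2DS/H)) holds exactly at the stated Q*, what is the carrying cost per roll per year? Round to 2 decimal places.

Since Q* = (2DS/H)^½, squaring gives Q*²·H = 2DS.
H = 2DS / Q² = 2 × 11,950 × 36 / 269² = 11.8904

€11.89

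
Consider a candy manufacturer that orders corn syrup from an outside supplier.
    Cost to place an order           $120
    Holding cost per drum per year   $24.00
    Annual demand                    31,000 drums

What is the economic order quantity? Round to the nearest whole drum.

557 drums

2DS/H = 2·31,000·120/24 = 310,000.00
EOQ = √310,000.00 ≈ 556.78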